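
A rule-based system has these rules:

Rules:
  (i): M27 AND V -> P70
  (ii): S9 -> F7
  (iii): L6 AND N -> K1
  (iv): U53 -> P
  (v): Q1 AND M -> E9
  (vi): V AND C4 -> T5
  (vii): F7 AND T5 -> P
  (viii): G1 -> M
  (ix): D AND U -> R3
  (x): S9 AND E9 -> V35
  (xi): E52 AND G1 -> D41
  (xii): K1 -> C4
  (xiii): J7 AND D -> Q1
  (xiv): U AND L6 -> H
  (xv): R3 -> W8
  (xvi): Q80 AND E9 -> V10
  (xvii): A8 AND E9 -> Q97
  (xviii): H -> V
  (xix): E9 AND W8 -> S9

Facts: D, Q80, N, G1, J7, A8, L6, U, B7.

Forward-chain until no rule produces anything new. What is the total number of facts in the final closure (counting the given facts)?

25

Round 1: (iii) [L6 AND N -> K1]; (viii) [G1 -> M]; (ix) [D AND U -> R3]; (xiii) [J7 AND D -> Q1]; (xiv) [U AND L6 -> H]. New: K1, M, R3, Q1, H.
Round 2: (v) [Q1 AND M -> E9]; (xii) [K1 -> C4]; (xv) [R3 -> W8]; (xviii) [H -> V]. New: E9, C4, W8, V.
Round 3: (vi) [V AND C4 -> T5]; (xvi) [Q80 AND E9 -> V10]; (xvii) [A8 AND E9 -> Q97]; (xix) [E9 AND W8 -> S9]. New: T5, V10, Q97, S9.
Round 4: (ii) [S9 -> F7]; (x) [S9 AND E9 -> V35]. New: F7, V35.
Round 5: (vii) [F7 AND T5 -> P]. New: P.
Closure: {A8, B7, C4, D, E9, F7, G1, H, J7, K1, L6, M, N, P, Q1, Q80, Q97, R3, S9, T5, U, V, V10, V35, W8} — 25 facts.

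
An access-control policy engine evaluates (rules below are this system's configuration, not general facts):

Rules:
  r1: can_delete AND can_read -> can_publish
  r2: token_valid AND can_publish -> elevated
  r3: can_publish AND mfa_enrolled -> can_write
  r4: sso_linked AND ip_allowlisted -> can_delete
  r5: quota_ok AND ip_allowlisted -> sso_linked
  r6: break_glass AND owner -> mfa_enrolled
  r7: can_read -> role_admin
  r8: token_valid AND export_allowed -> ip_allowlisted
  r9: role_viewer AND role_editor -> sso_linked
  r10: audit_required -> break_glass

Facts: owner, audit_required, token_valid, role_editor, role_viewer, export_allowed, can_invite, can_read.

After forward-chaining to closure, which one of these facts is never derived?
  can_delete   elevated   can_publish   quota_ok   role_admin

Round 1 — r7, r8, r9, r10, derive role_admin, ip_allowlisted, sso_linked, break_glass.
Round 2 — r4, r6, derive can_delete, mfa_enrolled.
Round 3 — r1, derive can_publish.
Round 4 — r2, r3, derive elevated, can_write.
Derived: can_delete (round 2), can_publish (round 3), role_admin (round 1), elevated (round 4). quota_ok never appears in any round.

quota_ok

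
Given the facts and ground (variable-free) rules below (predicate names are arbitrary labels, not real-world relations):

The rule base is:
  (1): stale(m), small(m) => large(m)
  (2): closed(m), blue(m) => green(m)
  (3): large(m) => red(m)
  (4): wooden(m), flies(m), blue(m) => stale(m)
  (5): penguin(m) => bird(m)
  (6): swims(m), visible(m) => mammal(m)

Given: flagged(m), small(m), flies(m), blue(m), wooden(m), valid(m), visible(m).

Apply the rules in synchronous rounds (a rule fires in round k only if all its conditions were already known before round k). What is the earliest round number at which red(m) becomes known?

Round 1: (4) [wooden(m), flies(m), blue(m) => stale(m)]. New: stale(m).
Round 2: (1) [stale(m), small(m) => large(m)]. New: large(m).
Round 3: (3) [large(m) => red(m)]. New: red(m).
red(m) first appears in round 3.

3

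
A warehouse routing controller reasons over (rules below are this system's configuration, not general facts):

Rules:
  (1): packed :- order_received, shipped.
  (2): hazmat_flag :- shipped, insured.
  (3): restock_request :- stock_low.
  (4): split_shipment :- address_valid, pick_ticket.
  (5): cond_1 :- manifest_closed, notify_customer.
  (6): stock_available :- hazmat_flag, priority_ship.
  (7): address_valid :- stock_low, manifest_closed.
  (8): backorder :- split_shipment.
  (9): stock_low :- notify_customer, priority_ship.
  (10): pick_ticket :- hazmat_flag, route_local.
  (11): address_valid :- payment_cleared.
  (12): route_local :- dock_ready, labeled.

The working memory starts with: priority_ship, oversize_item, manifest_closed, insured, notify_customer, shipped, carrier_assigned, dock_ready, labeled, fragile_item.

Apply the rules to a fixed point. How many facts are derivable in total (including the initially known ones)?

Round 1 fires (2), (5), (9), (12), giving hazmat_flag, cond_1, stock_low, route_local.
Round 2 fires (3), (6), (7), (10), giving restock_request, stock_available, address_valid, pick_ticket.
Round 3 fires (4), giving split_shipment.
Round 4 fires (8), giving backorder.
Closure: {address_valid, backorder, carrier_assigned, cond_1, dock_ready, fragile_item, hazmat_flag, insured, labeled, manifest_closed, notify_customer, oversize_item, pick_ticket, priority_ship, restock_request, route_local, shipped, split_shipment, stock_available, stock_low} — 20 facts.

20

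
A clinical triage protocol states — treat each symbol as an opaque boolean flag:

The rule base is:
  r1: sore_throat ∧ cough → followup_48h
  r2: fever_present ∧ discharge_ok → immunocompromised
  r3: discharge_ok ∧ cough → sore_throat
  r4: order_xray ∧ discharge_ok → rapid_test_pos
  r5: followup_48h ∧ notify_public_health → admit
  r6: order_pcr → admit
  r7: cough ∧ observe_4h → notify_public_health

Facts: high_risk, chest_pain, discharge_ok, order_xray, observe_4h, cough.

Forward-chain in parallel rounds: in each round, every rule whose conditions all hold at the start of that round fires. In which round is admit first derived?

Round 1 fires r3, r4, r7, giving sore_throat, rapid_test_pos, notify_public_health.
Round 2 fires r1, giving followup_48h.
Round 3 fires r5, giving admit.
admit first appears in round 3.

3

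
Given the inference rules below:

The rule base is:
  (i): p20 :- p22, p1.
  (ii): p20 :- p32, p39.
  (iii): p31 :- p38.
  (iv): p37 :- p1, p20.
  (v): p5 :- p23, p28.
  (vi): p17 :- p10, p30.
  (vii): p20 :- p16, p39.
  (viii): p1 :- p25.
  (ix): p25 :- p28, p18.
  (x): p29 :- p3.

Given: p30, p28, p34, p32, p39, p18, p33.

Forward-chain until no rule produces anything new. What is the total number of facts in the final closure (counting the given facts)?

Round 1: (ii) [p20 :- p32, p39.]; (ix) [p25 :- p28, p18.]. New: p20, p25.
Round 2: (viii) [p1 :- p25.]. New: p1.
Round 3: (iv) [p37 :- p1, p20.]. New: p37.
Closure: {p1, p18, p20, p25, p28, p30, p32, p33, p34, p37, p39} — 11 facts.

11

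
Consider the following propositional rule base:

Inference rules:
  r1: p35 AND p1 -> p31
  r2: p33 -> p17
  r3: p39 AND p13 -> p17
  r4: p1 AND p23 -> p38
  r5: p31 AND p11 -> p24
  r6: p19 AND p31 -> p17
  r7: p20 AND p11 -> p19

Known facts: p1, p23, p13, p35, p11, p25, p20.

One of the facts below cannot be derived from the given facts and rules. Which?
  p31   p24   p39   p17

p39

[1] r1 [p35 AND p1 -> p31]; r4 [p1 AND p23 -> p38]; r7 [p20 AND p11 -> p19]. ⇒ new: p31, p38, p19.
[2] r5 [p31 AND p11 -> p24]; r6 [p19 AND p31 -> p17]. ⇒ new: p24, p17.
Derived: p17 (round 2), p31 (round 1), p24 (round 2). p39 never appears in any round.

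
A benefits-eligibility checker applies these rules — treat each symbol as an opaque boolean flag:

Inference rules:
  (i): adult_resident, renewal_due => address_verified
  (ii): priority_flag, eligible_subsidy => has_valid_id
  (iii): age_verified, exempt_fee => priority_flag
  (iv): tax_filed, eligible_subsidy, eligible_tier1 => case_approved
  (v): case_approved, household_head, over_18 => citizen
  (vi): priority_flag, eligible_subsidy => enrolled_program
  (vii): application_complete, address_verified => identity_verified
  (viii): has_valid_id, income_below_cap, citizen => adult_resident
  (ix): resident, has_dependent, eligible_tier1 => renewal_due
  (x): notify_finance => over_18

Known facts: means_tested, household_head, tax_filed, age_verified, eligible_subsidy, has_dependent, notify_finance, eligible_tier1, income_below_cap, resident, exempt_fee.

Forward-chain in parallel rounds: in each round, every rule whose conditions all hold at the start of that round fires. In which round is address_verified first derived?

Round 1: (iii) [age_verified, exempt_fee => priority_flag]; (iv) [tax_filed, eligible_subsidy, eligible_tier1 => case_approved]; (ix) [resident, has_dependent, eligible_tier1 => renewal_due]; (x) [notify_finance => over_18]. New: priority_flag, case_approved, renewal_due, over_18.
Round 2: (ii) [priority_flag, eligible_subsidy => has_valid_id]; (v) [case_approved, household_head, over_18 => citizen]; (vi) [priority_flag, eligible_subsidy => enrolled_program]. New: has_valid_id, citizen, enrolled_program.
Round 3: (viii) [has_valid_id, income_below_cap, citizen => adult_resident]. New: adult_resident.
Round 4: (i) [adult_resident, renewal_due => address_verified]. New: address_verified.
address_verified first appears in round 4.

4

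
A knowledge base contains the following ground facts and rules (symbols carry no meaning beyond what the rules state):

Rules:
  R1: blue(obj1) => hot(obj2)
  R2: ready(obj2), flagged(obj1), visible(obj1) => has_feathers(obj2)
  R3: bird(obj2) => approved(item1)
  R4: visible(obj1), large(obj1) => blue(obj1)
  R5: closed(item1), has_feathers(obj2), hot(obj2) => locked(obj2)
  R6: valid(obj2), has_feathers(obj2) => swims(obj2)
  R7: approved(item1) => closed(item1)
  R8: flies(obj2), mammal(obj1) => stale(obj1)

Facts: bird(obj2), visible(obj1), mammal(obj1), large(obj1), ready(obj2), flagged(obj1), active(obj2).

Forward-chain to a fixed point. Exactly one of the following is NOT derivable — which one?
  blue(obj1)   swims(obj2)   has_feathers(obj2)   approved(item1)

Round 1: R2 [ready(obj2), flagged(obj1), visible(obj1) => has_feathers(obj2)]; R3 [bird(obj2) => approved(item1)]; R4 [visible(obj1), large(obj1) => blue(obj1)]. Adds has_feathers(obj2), approved(item1), blue(obj1).
Round 2: R1 [blue(obj1) => hot(obj2)]; R7 [approved(item1) => closed(item1)]. Adds hot(obj2), closed(item1).
Round 3: R5 [closed(item1), has_feathers(obj2), hot(obj2) => locked(obj2)]. Adds locked(obj2).
Derived: approved(item1) (round 1), has_feathers(obj2) (round 1), blue(obj1) (round 1). swims(obj2) never appears in any round.

swims(obj2)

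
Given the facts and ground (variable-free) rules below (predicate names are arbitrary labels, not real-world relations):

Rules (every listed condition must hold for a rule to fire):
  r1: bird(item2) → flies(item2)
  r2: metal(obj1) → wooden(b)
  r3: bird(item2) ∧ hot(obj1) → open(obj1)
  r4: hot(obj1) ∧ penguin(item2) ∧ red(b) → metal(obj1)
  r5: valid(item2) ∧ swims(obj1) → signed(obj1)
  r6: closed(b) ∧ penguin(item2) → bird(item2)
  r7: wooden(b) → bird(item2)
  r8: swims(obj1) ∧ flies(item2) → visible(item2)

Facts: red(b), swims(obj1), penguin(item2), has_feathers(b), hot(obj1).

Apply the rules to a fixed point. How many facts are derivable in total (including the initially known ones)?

[1] r4 [hot(obj1) ∧ penguin(item2) ∧ red(b) → metal(obj1)]. ⇒ new: metal(obj1).
[2] r2 [metal(obj1) → wooden(b)]. ⇒ new: wooden(b).
[3] r7 [wooden(b) → bird(item2)]. ⇒ new: bird(item2).
[4] r1 [bird(item2) → flies(item2)]; r3 [bird(item2) ∧ hot(obj1) → open(obj1)]. ⇒ new: flies(item2), open(obj1).
[5] r8 [swims(obj1) ∧ flies(item2) → visible(item2)]. ⇒ new: visible(item2).
Closure: {bird(item2), flies(item2), has_feathers(b), hot(obj1), metal(obj1), open(obj1), penguin(item2), red(b), swims(obj1), visible(item2), wooden(b)} — 11 facts.

11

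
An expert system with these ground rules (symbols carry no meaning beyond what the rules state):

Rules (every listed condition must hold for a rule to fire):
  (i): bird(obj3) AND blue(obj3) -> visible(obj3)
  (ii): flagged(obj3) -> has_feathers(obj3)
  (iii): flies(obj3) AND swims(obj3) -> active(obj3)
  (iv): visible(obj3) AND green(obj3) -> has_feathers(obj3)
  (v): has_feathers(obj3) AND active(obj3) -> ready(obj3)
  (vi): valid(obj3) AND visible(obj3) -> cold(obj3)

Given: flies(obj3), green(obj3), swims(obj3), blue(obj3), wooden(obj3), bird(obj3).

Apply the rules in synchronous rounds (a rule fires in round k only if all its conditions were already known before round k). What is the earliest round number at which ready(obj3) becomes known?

[1] (i) [bird(obj3) AND blue(obj3) -> visible(obj3)]; (iii) [flies(obj3) AND swims(obj3) -> active(obj3)]. ⇒ new: visible(obj3), active(obj3).
[2] (iv) [visible(obj3) AND green(obj3) -> has_feathers(obj3)]. ⇒ new: has_feathers(obj3).
[3] (v) [has_feathers(obj3) AND active(obj3) -> ready(obj3)]. ⇒ new: ready(obj3).
ready(obj3) first appears in round 3.

3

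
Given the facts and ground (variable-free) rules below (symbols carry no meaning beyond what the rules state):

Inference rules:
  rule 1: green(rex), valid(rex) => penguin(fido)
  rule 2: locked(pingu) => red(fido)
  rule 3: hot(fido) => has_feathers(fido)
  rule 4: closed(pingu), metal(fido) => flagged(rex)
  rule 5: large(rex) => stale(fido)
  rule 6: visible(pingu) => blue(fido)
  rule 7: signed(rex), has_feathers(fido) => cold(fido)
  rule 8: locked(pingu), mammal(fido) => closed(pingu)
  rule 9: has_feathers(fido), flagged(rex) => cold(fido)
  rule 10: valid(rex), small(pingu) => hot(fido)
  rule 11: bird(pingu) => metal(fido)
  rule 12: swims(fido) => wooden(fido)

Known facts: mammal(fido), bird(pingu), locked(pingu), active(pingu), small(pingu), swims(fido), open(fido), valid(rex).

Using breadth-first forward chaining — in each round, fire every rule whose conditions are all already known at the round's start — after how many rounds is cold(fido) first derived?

Round 1: rule 2 [locked(pingu) => red(fido)]; rule 8 [locked(pingu), mammal(fido) => closed(pingu)]; rule 10 [valid(rex), small(pingu) => hot(fido)]; rule 11 [bird(pingu) => metal(fido)]; rule 12 [swims(fido) => wooden(fido)]. New: red(fido), closed(pingu), hot(fido), metal(fido), wooden(fido).
Round 2: rule 3 [hot(fido) => has_feathers(fido)]; rule 4 [closed(pingu), metal(fido) => flagged(rex)]. New: has_feathers(fido), flagged(rex).
Round 3: rule 9 [has_feathers(fido), flagged(rex) => cold(fido)]. New: cold(fido).
cold(fido) first appears in round 3.

3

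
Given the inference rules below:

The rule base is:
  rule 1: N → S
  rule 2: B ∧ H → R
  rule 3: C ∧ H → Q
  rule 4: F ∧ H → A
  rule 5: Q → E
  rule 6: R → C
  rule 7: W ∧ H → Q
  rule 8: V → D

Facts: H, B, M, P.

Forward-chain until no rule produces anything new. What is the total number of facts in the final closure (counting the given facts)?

Round 1 fires rule 2, giving R.
Round 2 fires rule 6, giving C.
Round 3 fires rule 3, giving Q.
Round 4 fires rule 5, giving E.
Closure: {B, C, E, H, M, P, Q, R} — 8 facts.

8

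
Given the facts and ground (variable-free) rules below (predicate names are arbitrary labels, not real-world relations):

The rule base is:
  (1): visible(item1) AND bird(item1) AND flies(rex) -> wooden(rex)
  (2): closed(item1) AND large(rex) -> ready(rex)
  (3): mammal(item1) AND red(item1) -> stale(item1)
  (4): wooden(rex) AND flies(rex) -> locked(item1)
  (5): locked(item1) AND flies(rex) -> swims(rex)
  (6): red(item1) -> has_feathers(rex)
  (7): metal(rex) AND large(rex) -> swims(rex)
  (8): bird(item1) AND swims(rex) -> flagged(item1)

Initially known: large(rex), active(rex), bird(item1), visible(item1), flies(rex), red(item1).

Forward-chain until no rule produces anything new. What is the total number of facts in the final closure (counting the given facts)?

11

Round 1 — (1), (6), derive wooden(rex), has_feathers(rex).
Round 2 — (4), derive locked(item1).
Round 3 — (5), derive swims(rex).
Round 4 — (8), derive flagged(item1).
Closure: {active(rex), bird(item1), flagged(item1), flies(rex), has_feathers(rex), large(rex), locked(item1), red(item1), swims(rex), visible(item1), wooden(rex)} — 11 facts.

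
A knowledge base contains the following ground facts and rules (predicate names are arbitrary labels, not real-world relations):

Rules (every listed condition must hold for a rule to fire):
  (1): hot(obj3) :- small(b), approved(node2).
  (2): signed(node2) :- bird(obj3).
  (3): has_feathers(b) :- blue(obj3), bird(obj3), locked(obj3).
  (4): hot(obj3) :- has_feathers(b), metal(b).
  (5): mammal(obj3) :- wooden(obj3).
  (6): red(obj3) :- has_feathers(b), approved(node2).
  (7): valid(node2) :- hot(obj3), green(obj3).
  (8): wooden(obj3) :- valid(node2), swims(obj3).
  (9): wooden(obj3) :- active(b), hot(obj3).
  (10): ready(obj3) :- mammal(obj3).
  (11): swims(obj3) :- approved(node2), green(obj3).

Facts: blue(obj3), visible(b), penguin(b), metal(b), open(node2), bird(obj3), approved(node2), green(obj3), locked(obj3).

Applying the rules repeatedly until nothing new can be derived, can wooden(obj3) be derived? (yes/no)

Round 1 — (2), (3), (11), derive signed(node2), has_feathers(b), swims(obj3).
Round 2 — (4), (6), derive hot(obj3), red(obj3).
Round 3 — (7), derive valid(node2).
Round 4 — (8), derive wooden(obj3).
Round 5 — (5), derive mammal(obj3).
Round 6 — (10), derive ready(obj3).
wooden(obj3) appears in round 4, so it is derivable.

yes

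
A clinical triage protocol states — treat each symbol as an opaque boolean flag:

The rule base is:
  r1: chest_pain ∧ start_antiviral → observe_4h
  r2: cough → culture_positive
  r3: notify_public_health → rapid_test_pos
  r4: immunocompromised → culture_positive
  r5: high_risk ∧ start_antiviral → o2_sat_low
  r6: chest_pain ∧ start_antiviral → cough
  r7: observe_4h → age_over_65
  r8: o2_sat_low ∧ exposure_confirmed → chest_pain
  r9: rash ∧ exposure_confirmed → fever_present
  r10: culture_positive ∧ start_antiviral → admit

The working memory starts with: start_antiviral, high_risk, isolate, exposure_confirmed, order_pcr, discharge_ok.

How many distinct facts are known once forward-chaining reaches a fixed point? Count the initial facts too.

13

[1] r5 [high_risk ∧ start_antiviral → o2_sat_low]. ⇒ new: o2_sat_low.
[2] r8 [o2_sat_low ∧ exposure_confirmed → chest_pain]. ⇒ new: chest_pain.
[3] r1 [chest_pain ∧ start_antiviral → observe_4h]; r6 [chest_pain ∧ start_antiviral → cough]. ⇒ new: observe_4h, cough.
[4] r2 [cough → culture_positive]; r7 [observe_4h → age_over_65]. ⇒ new: culture_positive, age_over_65.
[5] r10 [culture_positive ∧ start_antiviral → admit]. ⇒ new: admit.
Closure: {admit, age_over_65, chest_pain, cough, culture_positive, discharge_ok, exposure_confirmed, high_risk, isolate, o2_sat_low, observe_4h, order_pcr, start_antiviral} — 13 facts.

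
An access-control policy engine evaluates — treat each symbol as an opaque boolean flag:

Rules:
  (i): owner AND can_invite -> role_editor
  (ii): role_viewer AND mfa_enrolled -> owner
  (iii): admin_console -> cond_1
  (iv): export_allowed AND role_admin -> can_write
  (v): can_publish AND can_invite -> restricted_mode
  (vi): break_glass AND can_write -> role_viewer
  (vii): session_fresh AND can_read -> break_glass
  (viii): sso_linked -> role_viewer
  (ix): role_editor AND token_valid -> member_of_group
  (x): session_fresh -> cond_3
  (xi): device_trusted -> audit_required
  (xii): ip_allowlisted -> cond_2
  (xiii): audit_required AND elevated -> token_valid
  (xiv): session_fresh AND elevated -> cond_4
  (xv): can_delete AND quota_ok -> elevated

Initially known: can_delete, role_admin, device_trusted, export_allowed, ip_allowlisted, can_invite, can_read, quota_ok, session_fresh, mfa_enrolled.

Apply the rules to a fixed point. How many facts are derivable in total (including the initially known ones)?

[1] (iv) [export_allowed AND role_admin -> can_write]; (vii) [session_fresh AND can_read -> break_glass]; (x) [session_fresh -> cond_3]; (xi) [device_trusted -> audit_required]; (xii) [ip_allowlisted -> cond_2]; (xv) [can_delete AND quota_ok -> elevated]. ⇒ new: can_write, break_glass, cond_3, audit_required, cond_2, elevated.
[2] (vi) [break_glass AND can_write -> role_viewer]; (xiii) [audit_required AND elevated -> token_valid]; (xiv) [session_fresh AND elevated -> cond_4]. ⇒ new: role_viewer, token_valid, cond_4.
[3] (ii) [role_viewer AND mfa_enrolled -> owner]. ⇒ new: owner.
[4] (i) [owner AND can_invite -> role_editor]. ⇒ new: role_editor.
[5] (ix) [role_editor AND token_valid -> member_of_group]. ⇒ new: member_of_group.
Closure: {audit_required, break_glass, can_delete, can_invite, can_read, can_write, cond_2, cond_3, cond_4, device_trusted, elevated, export_allowed, ip_allowlisted, member_of_group, mfa_enrolled, owner, quota_ok, role_admin, role_editor, role_viewer, session_fresh, token_valid} — 22 facts.

22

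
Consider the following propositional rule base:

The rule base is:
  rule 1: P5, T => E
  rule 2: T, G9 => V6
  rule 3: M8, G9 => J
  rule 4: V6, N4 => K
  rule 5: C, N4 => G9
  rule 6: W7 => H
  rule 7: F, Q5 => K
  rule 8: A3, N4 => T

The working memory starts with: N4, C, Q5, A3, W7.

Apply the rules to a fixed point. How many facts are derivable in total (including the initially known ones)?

10

Round 1: rule 5 [C, N4 => G9]; rule 6 [W7 => H]; rule 8 [A3, N4 => T]. New: G9, H, T.
Round 2: rule 2 [T, G9 => V6]. New: V6.
Round 3: rule 4 [V6, N4 => K]. New: K.
Closure: {A3, C, G9, H, K, N4, Q5, T, V6, W7} — 10 facts.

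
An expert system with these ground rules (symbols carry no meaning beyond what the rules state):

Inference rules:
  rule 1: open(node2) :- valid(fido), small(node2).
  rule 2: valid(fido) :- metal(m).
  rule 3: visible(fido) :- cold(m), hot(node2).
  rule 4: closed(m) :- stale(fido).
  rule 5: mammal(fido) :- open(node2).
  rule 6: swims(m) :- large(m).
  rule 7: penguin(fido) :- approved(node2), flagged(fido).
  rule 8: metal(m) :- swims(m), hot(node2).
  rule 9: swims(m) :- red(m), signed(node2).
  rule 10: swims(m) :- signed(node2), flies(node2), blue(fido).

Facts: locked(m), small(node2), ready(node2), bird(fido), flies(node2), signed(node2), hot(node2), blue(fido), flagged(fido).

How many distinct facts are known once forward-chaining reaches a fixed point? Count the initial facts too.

Round 1: rule 10 [swims(m) :- signed(node2), flies(node2), blue(fido).]. Adds swims(m).
Round 2: rule 8 [metal(m) :- swims(m), hot(node2).]. Adds metal(m).
Round 3: rule 2 [valid(fido) :- metal(m).]. Adds valid(fido).
Round 4: rule 1 [open(node2) :- valid(fido), small(node2).]. Adds open(node2).
Round 5: rule 5 [mammal(fido) :- open(node2).]. Adds mammal(fido).
Closure: {bird(fido), blue(fido), flagged(fido), flies(node2), hot(node2), locked(m), mammal(fido), metal(m), open(node2), ready(node2), signed(node2), small(node2), swims(m), valid(fido)} — 14 facts.

14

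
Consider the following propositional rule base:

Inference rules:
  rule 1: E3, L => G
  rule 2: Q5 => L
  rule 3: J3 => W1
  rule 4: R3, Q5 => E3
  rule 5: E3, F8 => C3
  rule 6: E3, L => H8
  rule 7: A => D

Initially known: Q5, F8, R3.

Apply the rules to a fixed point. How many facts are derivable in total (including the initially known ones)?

8

[1] rule 2 [Q5 => L]; rule 4 [R3, Q5 => E3]. ⇒ new: L, E3.
[2] rule 1 [E3, L => G]; rule 5 [E3, F8 => C3]; rule 6 [E3, L => H8]. ⇒ new: G, C3, H8.
Closure: {C3, E3, F8, G, H8, L, Q5, R3} — 8 facts.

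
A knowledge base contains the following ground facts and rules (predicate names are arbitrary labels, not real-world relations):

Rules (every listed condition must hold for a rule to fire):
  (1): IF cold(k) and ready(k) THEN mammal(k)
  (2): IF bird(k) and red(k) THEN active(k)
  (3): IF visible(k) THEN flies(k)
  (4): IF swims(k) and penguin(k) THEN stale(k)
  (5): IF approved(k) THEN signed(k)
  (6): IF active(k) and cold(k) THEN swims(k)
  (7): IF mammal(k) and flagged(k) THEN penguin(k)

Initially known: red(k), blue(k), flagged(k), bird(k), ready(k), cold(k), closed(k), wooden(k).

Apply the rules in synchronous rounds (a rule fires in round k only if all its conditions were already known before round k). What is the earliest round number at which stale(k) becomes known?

3

Round 1: (1) [IF cold(k) and ready(k) THEN mammal(k)]; (2) [IF bird(k) and red(k) THEN active(k)]. New: mammal(k), active(k).
Round 2: (6) [IF active(k) and cold(k) THEN swims(k)]; (7) [IF mammal(k) and flagged(k) THEN penguin(k)]. New: swims(k), penguin(k).
Round 3: (4) [IF swims(k) and penguin(k) THEN stale(k)]. New: stale(k).
stale(k) first appears in round 3.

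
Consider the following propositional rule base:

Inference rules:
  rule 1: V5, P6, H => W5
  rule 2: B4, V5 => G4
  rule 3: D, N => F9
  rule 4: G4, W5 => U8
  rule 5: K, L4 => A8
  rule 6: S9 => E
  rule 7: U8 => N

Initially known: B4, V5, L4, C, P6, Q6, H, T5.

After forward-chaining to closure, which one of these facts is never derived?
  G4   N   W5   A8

Round 1 — rule 1, rule 2, derive W5, G4.
Round 2 — rule 4, derive U8.
Round 3 — rule 7, derive N.
Derived: N (round 3), G4 (round 1), W5 (round 1). A8 never appears in any round.

A8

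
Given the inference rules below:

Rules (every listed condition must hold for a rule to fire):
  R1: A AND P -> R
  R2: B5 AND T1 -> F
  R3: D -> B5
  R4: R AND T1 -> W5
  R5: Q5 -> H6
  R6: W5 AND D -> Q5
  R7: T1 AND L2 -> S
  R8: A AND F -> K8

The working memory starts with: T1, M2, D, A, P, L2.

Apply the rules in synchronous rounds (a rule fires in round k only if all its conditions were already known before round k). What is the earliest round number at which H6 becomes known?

4

[1] R1 [A AND P -> R]; R3 [D -> B5]; R7 [T1 AND L2 -> S]. ⇒ new: R, B5, S.
[2] R2 [B5 AND T1 -> F]; R4 [R AND T1 -> W5]. ⇒ new: F, W5.
[3] R6 [W5 AND D -> Q5]; R8 [A AND F -> K8]. ⇒ new: Q5, K8.
[4] R5 [Q5 -> H6]. ⇒ new: H6.
H6 first appears in round 4.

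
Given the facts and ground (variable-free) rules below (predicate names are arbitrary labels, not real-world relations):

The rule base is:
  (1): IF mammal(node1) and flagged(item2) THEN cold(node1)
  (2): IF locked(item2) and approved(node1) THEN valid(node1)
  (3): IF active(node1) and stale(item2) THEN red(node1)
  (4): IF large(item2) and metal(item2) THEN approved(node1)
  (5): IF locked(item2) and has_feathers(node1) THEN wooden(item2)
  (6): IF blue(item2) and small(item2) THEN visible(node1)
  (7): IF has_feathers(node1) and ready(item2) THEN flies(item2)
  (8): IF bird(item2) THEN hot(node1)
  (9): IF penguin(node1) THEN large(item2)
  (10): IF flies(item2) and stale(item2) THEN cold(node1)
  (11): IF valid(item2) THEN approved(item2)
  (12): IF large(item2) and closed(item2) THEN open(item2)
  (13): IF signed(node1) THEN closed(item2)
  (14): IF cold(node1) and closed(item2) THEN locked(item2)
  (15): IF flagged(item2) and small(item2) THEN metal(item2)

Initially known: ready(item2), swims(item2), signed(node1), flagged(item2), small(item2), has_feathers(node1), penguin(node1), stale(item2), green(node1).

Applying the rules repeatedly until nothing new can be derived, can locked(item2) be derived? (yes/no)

[1] (7) [IF has_feathers(node1) and ready(item2) THEN flies(item2)]; (9) [IF penguin(node1) THEN large(item2)]; (13) [IF signed(node1) THEN closed(item2)]; (15) [IF flagged(item2) and small(item2) THEN metal(item2)]. ⇒ new: flies(item2), large(item2), closed(item2), metal(item2).
[2] (4) [IF large(item2) and metal(item2) THEN approved(node1)]; (10) [IF flies(item2) and stale(item2) THEN cold(node1)]; (12) [IF large(item2) and closed(item2) THEN open(item2)]. ⇒ new: approved(node1), cold(node1), open(item2).
[3] (14) [IF cold(node1) and closed(item2) THEN locked(item2)]. ⇒ new: locked(item2).
[4] (2) [IF locked(item2) and approved(node1) THEN valid(node1)]; (5) [IF locked(item2) and has_feathers(node1) THEN wooden(item2)]. ⇒ new: valid(node1), wooden(item2).
locked(item2) appears in round 3, so it is derivable.

yes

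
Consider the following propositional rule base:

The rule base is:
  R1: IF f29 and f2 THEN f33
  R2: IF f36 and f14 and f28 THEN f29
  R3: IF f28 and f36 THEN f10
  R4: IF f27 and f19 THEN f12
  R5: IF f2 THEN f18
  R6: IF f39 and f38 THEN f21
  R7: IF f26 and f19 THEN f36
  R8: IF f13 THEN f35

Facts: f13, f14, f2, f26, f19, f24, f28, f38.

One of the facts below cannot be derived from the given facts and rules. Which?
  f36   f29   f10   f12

Round 1: R5 [IF f2 THEN f18]; R7 [IF f26 and f19 THEN f36]; R8 [IF f13 THEN f35]. New: f18, f36, f35.
Round 2: R2 [IF f36 and f14 and f28 THEN f29]; R3 [IF f28 and f36 THEN f10]. New: f29, f10.
Round 3: R1 [IF f29 and f2 THEN f33]. New: f33.
Derived: f10 (round 2), f29 (round 2), f36 (round 1). f12 never appears in any round.

f12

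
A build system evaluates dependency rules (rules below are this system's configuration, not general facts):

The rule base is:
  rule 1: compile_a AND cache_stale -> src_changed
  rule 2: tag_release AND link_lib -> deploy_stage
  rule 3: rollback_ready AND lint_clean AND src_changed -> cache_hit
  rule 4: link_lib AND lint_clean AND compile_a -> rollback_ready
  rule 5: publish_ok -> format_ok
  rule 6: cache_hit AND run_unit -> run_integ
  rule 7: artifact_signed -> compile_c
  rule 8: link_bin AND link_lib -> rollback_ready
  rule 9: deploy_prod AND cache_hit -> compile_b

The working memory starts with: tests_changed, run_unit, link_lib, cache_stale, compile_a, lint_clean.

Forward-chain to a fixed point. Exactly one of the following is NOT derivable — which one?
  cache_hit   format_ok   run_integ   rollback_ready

format_ok

Round 1: rule 1 [compile_a AND cache_stale -> src_changed]; rule 4 [link_lib AND lint_clean AND compile_a -> rollback_ready]. Adds src_changed, rollback_ready.
Round 2: rule 3 [rollback_ready AND lint_clean AND src_changed -> cache_hit]. Adds cache_hit.
Round 3: rule 6 [cache_hit AND run_unit -> run_integ]. Adds run_integ.
Derived: cache_hit (round 2), run_integ (round 3), rollback_ready (round 1). format_ok never appears in any round.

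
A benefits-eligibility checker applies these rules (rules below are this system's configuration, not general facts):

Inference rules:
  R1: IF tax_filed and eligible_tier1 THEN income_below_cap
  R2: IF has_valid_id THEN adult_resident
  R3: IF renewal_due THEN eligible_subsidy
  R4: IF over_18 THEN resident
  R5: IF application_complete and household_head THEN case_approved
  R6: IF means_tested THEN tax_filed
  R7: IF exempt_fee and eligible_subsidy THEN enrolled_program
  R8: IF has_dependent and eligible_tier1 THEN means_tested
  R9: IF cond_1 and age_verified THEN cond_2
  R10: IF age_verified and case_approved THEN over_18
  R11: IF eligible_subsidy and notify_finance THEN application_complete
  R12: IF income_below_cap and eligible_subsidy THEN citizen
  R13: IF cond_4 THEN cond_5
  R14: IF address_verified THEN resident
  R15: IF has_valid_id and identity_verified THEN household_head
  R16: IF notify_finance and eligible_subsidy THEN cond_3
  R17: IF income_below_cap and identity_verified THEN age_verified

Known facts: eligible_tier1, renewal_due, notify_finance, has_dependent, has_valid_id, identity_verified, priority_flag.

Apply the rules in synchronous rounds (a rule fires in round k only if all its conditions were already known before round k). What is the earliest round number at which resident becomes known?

6

[1] R2 [IF has_valid_id THEN adult_resident]; R3 [IF renewal_due THEN eligible_subsidy]; R8 [IF has_dependent and eligible_tier1 THEN means_tested]; R15 [IF has_valid_id and identity_verified THEN household_head]. ⇒ new: adult_resident, eligible_subsidy, means_tested, household_head.
[2] R6 [IF means_tested THEN tax_filed]; R11 [IF eligible_subsidy and notify_finance THEN application_complete]; R16 [IF notify_finance and eligible_subsidy THEN cond_3]. ⇒ new: tax_filed, application_complete, cond_3.
[3] R1 [IF tax_filed and eligible_tier1 THEN income_below_cap]; R5 [IF application_complete and household_head THEN case_approved]. ⇒ new: income_below_cap, case_approved.
[4] R12 [IF income_below_cap and eligible_subsidy THEN citizen]; R17 [IF income_below_cap and identity_verified THEN age_verified]. ⇒ new: citizen, age_verified.
[5] R10 [IF age_verified and case_approved THEN over_18]. ⇒ new: over_18.
[6] R4 [IF over_18 THEN resident]. ⇒ new: resident.
resident first appears in round 6.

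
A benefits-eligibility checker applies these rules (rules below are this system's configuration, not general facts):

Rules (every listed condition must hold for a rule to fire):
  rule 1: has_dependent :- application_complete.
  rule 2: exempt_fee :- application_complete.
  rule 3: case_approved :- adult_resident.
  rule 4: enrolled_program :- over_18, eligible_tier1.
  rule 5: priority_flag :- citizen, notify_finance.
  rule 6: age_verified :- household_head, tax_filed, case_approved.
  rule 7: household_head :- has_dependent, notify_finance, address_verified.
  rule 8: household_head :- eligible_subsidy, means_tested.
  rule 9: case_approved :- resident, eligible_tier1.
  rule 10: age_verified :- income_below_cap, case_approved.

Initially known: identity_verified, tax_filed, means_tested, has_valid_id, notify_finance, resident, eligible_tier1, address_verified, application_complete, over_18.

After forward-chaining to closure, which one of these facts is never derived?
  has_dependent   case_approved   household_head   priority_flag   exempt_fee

Round 1: rule 1 [has_dependent :- application_complete.]; rule 2 [exempt_fee :- application_complete.]; rule 4 [enrolled_program :- over_18, eligible_tier1.]; rule 9 [case_approved :- resident, eligible_tier1.]. Adds has_dependent, exempt_fee, enrolled_program, case_approved.
Round 2: rule 7 [household_head :- has_dependent, notify_finance, address_verified.]. Adds household_head.
Round 3: rule 6 [age_verified :- household_head, tax_filed, case_approved.]. Adds age_verified.
Derived: household_head (round 2), case_approved (round 1), has_dependent (round 1), exempt_fee (round 1). priority_flag never appears in any round.

priority_flag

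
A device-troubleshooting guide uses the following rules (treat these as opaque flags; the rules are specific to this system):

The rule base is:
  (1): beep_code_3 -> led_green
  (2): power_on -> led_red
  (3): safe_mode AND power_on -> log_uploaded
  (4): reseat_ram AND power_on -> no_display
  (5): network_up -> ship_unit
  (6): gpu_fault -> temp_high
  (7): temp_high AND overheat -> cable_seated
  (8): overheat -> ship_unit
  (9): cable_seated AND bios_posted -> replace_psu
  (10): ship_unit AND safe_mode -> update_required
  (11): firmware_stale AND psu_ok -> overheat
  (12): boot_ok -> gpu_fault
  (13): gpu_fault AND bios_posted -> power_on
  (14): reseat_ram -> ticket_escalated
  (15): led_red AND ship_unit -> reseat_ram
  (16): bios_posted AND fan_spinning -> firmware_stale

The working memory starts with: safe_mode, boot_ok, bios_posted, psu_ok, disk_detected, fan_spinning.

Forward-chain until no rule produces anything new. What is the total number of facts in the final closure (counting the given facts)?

20

Round 1 fires (12), (16), giving gpu_fault, firmware_stale.
Round 2 fires (6), (11), (13), giving temp_high, overheat, power_on.
Round 3 fires (2), (3), (7), (8), giving led_red, log_uploaded, cable_seated, ship_unit.
Round 4 fires (9), (10), (15), giving replace_psu, update_required, reseat_ram.
Round 5 fires (4), (14), giving no_display, ticket_escalated.
Closure: {bios_posted, boot_ok, cable_seated, disk_detected, fan_spinning, firmware_stale, gpu_fault, led_red, log_uploaded, no_display, overheat, power_on, psu_ok, replace_psu, reseat_ram, safe_mode, ship_unit, temp_high, ticket_escalated, update_required} — 20 facts.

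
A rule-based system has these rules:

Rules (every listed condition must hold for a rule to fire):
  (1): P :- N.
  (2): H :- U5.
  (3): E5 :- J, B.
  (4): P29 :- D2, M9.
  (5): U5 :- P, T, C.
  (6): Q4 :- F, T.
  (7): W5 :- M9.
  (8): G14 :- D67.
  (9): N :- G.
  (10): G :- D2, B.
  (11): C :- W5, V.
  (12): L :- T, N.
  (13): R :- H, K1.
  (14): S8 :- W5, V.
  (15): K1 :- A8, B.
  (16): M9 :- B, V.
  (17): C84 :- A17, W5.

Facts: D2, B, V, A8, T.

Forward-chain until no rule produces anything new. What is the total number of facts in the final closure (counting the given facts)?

18

Round 1: (10) [G :- D2, B.]; (15) [K1 :- A8, B.]; (16) [M9 :- B, V.]. New: G, K1, M9.
Round 2: (4) [P29 :- D2, M9.]; (7) [W5 :- M9.]; (9) [N :- G.]. New: P29, W5, N.
Round 3: (1) [P :- N.]; (11) [C :- W5, V.]; (12) [L :- T, N.]; (14) [S8 :- W5, V.]. New: P, C, L, S8.
Round 4: (5) [U5 :- P, T, C.]. New: U5.
Round 5: (2) [H :- U5.]. New: H.
Round 6: (13) [R :- H, K1.]. New: R.
Closure: {A8, B, C, D2, G, H, K1, L, M9, N, P, P29, R, S8, T, U5, V, W5} — 18 facts.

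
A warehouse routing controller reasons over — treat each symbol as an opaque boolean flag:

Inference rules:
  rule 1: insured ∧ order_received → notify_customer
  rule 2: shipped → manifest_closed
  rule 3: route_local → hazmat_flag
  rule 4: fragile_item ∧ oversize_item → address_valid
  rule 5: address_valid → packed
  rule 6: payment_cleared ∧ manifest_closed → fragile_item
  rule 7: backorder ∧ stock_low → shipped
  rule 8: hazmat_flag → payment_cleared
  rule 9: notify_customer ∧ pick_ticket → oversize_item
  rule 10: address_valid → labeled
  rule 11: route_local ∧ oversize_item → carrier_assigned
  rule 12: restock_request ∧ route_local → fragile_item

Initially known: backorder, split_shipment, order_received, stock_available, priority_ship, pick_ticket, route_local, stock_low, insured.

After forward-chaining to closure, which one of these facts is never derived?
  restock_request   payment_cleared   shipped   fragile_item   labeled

restock_request

Round 1: rule 1 [insured ∧ order_received → notify_customer]; rule 3 [route_local → hazmat_flag]; rule 7 [backorder ∧ stock_low → shipped]. Adds notify_customer, hazmat_flag, shipped.
Round 2: rule 2 [shipped → manifest_closed]; rule 8 [hazmat_flag → payment_cleared]; rule 9 [notify_customer ∧ pick_ticket → oversize_item]. Adds manifest_closed, payment_cleared, oversize_item.
Round 3: rule 6 [payment_cleared ∧ manifest_closed → fragile_item]; rule 11 [route_local ∧ oversize_item → carrier_assigned]. Adds fragile_item, carrier_assigned.
Round 4: rule 4 [fragile_item ∧ oversize_item → address_valid]. Adds address_valid.
Round 5: rule 5 [address_valid → packed]; rule 10 [address_valid → labeled]. Adds packed, labeled.
Derived: payment_cleared (round 2), shipped (round 1), labeled (round 5), fragile_item (round 3). restock_request never appears in any round.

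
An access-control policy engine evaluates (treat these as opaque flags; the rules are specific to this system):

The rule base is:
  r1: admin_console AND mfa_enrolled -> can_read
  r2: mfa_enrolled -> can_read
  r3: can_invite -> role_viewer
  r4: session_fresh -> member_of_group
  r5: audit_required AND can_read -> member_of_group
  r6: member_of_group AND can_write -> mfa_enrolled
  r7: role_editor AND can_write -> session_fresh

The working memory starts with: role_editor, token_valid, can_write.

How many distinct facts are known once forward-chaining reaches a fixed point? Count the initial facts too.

[1] r7 [role_editor AND can_write -> session_fresh]. ⇒ new: session_fresh.
[2] r4 [session_fresh -> member_of_group]. ⇒ new: member_of_group.
[3] r6 [member_of_group AND can_write -> mfa_enrolled]. ⇒ new: mfa_enrolled.
[4] r2 [mfa_enrolled -> can_read]. ⇒ new: can_read.
Closure: {can_read, can_write, member_of_group, mfa_enrolled, role_editor, session_fresh, token_valid} — 7 facts.

7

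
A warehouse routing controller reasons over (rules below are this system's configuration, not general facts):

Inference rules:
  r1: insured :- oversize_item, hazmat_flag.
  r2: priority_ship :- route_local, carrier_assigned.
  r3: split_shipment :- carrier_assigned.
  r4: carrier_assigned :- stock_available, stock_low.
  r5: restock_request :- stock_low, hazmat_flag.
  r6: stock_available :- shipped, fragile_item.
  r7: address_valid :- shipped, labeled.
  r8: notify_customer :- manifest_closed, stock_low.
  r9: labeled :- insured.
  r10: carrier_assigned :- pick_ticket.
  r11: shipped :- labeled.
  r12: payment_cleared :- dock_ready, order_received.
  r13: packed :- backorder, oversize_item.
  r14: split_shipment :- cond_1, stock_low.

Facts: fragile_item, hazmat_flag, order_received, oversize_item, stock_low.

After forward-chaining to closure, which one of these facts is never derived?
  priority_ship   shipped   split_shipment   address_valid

Round 1 fires r1, r5, giving insured, restock_request.
Round 2 fires r9, giving labeled.
Round 3 fires r11, giving shipped.
Round 4 fires r6, r7, giving stock_available, address_valid.
Round 5 fires r4, giving carrier_assigned.
Round 6 fires r3, giving split_shipment.
Derived: address_valid (round 4), split_shipment (round 6), shipped (round 3). priority_ship never appears in any round.

priority_ship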